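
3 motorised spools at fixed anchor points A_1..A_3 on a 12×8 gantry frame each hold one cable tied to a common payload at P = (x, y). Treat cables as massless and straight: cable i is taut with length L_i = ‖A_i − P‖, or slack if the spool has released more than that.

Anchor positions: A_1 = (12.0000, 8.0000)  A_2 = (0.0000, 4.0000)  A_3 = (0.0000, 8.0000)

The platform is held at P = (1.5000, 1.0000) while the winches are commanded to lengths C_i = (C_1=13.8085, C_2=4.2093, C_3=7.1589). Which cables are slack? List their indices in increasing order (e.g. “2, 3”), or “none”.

1, 2

cable 1: √((10.5000)²+(7.0000)²)=12.6194, C_1=13.8085: slack
cable 2: √((-1.5000)²+(3.0000)²)=3.3541, C_2=4.2093: slack
cable 3: √((-1.5000)²+(7.0000)²)=7.1589, C_3=7.1589: taut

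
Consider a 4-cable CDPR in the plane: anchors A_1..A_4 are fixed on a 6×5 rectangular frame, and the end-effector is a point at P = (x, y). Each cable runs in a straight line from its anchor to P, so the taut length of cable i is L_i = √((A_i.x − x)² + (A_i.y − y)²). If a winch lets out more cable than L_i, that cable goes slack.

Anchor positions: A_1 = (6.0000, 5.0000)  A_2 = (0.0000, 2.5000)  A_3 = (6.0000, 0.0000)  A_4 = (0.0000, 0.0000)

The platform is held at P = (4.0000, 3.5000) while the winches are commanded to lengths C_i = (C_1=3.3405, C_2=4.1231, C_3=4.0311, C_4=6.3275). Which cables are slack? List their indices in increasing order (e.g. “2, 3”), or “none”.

i=1: geometric 2.5000 vs commanded 3.3405 ⇒ slack
i=2: geometric 4.1231 vs commanded 4.1231 ⇒ taut
i=3: geometric 4.0311 vs commanded 4.0311 ⇒ taut
i=4: geometric 5.3151 vs commanded 6.3275 ⇒ slack

1, 4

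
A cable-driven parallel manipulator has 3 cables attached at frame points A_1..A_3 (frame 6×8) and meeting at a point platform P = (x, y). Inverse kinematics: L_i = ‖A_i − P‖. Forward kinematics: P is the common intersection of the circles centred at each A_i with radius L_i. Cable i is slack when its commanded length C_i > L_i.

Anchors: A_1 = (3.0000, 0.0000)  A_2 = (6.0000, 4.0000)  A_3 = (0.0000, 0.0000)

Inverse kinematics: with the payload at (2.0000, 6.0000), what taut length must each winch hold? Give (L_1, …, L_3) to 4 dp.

(6.0828, 4.4721, 6.3246)

cable 1: Δx=1.0000, Δy=-6.0000; L_1 = √(Δx²+Δy²) = 6.0828
cable 2: Δx=4.0000, Δy=-2.0000; L_2 = √(Δx²+Δy²) = 4.4721
cable 3: Δx=-2.0000, Δy=-6.0000; L_3 = √(Δx²+Δy²) = 6.3246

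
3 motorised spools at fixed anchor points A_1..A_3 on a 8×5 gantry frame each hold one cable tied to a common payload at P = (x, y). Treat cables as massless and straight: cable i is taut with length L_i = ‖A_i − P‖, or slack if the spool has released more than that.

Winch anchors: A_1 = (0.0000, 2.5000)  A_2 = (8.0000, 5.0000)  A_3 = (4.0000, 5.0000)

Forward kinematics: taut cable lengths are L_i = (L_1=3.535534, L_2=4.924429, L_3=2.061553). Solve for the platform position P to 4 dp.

circle eqns → linear via eq_j − eq_1; set k_j = A_j·A_j − L_j²
k_1 = 0.0000+6.2500−12.5000 = -6.2500
-16.0000·x − 5.0000·y = k_1−k_2 = -71.0000
-8.0000·x − 5.0000·y = k_1−k_3 = -43.0000
solve first two rows → x=3.5000, y=3.0000

(3.5000, 3.0000)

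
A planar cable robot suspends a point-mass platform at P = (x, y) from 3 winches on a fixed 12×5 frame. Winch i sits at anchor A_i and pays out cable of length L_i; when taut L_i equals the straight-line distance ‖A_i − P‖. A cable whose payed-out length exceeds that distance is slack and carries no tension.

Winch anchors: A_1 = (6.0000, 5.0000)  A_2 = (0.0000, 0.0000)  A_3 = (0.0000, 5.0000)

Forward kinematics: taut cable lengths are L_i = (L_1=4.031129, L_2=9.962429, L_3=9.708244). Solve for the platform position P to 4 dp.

expand ‖A_i−P‖²=L_i² and subtract eq 1 (k_i ≔ ‖A_i‖²−L_i²)
k_1 = 36.0000+25.0000−16.2500 = 44.7500
eq1−eq2 → [12.0000  10.0000]·P = 144.0000
eq1−eq3 → [12.0000  0.0000]·P = 114.0000
2×2 solve → P = (9.5000, 3.0000)

(9.5000, 3.0000)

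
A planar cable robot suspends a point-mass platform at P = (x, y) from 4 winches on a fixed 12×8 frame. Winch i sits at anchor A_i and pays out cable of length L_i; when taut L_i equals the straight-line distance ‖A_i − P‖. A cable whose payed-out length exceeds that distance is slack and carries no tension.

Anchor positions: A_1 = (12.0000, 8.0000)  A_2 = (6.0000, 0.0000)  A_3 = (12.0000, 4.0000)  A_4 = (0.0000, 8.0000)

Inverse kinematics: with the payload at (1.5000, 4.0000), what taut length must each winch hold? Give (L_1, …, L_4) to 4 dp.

(11.2361, 6.0208, 10.5000, 4.2720)

L_1 = √((12.0000−1.5000)² + (8.0000−4.0000)²) = 11.2361
L_2 = √((6.0000−1.5000)² + (0.0000−4.0000)²) = 6.0208
L_3 = √((12.0000−1.5000)² + (4.0000−4.0000)²) = 10.5000
L_4 = √((0.0000−1.5000)² + (8.0000−4.0000)²) = 4.2720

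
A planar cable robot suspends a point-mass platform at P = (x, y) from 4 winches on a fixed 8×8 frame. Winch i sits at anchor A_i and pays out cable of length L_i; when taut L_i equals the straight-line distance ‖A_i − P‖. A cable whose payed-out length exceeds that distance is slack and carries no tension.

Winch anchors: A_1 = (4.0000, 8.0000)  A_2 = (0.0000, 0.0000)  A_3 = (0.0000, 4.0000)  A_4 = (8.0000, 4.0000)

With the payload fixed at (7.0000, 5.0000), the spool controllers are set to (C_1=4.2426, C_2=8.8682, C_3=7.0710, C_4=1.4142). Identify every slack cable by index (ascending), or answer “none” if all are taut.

2

i=1: geometric 4.2426 vs commanded 4.2426 ⇒ taut
i=2: geometric 8.6023 vs commanded 8.8682 ⇒ slack
i=3: geometric 7.0711 vs commanded 7.0710 ⇒ taut
i=4: geometric 1.4142 vs commanded 1.4142 ⇒ taut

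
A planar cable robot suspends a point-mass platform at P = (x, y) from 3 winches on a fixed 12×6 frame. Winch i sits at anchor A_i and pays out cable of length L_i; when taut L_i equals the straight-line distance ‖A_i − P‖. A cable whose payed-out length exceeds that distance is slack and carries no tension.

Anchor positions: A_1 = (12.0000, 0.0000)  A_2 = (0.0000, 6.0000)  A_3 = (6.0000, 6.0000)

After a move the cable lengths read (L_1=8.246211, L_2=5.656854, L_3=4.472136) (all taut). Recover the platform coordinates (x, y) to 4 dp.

(4.0000, 2.0000)

expand ‖A_i−P‖²=L_i² and subtract eq 1 (c_i ≔ ‖A_i‖²−L_i²)
c_1 = 144.0000+0.0000−68.0000 = 76.0000
eq1−eq2 → [24.0000  -12.0000]·P = 72.0000
eq1−eq3 → [12.0000  -12.0000]·P = 24.0000
2×2 solve → P = (4.0000, 2.0000)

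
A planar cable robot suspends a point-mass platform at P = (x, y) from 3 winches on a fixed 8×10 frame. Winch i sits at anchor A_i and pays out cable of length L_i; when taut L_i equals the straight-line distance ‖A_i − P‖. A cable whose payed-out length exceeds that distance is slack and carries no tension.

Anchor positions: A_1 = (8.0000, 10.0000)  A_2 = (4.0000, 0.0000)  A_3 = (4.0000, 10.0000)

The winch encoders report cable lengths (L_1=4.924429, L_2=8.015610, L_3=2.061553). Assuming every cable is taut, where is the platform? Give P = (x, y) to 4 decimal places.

(3.5000, 8.0000)

circle eqns → linear via eq_j − eq_1; set q_j = A_j·A_j − L_j²
q_1 = 64.0000+100.0000−24.2500 = 139.7500
8.0000·x + 20.0000·y = q_1−q_2 = 188.0000
8.0000·x + 0.0000·y = q_1−q_3 = 28.0000
solve first two rows → x=3.5000, y=8.0000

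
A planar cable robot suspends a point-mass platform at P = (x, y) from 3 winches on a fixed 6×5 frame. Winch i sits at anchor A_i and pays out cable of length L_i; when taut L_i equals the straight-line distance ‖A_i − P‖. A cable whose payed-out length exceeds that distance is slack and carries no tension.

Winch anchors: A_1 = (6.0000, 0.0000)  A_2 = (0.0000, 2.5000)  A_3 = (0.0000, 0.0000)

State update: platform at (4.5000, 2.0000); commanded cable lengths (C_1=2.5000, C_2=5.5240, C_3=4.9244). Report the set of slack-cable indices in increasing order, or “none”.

2

cable 1: L_1 = ‖A_1−P‖ = 2.5000;  C_1 = 2.5000 → taut
cable 2: L_2 = ‖A_2−P‖ = 4.5277;  C_2 = 5.5240 → slack
cable 3: L_3 = ‖A_3−P‖ = 4.9244;  C_3 = 4.9244 → taut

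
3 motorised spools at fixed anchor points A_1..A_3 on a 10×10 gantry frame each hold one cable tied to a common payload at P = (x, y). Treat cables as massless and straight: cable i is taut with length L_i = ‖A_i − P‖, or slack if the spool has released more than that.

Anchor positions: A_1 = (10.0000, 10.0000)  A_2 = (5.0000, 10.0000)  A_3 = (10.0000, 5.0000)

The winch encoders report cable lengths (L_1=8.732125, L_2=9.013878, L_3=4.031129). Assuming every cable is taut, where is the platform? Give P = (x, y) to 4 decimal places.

each cable: (A_i−P)·(A_i−P) = L_i²; let k_i = ‖A_i‖²−L_i²
k_1 = 100.0000+100.0000−76.2500 = 123.7500
row 1: 10.0000x + 0.0000y = 80.0000  (k_2=43.7500)
row 2: 0.0000x + 10.0000y = 15.0000  (k_3=108.7500)
Cramer on rows 1–2 → x = 8.0000, y = 1.5000

(8.0000, 1.5000)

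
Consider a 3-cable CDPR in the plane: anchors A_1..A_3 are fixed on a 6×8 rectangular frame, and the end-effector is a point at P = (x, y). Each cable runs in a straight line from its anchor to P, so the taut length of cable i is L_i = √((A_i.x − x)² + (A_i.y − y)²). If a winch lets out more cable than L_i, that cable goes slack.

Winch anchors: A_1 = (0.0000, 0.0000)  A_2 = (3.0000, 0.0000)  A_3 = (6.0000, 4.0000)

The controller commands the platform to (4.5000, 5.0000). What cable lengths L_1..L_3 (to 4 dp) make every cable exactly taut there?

(6.7268, 5.2202, 1.8028)

L_1 = √((0.0000−4.5000)² + (0.0000−5.0000)²) = 6.7268
L_2 = √((3.0000−4.5000)² + (0.0000−5.0000)²) = 5.2202
L_3 = √((6.0000−4.5000)² + (4.0000−5.0000)²) = 1.8028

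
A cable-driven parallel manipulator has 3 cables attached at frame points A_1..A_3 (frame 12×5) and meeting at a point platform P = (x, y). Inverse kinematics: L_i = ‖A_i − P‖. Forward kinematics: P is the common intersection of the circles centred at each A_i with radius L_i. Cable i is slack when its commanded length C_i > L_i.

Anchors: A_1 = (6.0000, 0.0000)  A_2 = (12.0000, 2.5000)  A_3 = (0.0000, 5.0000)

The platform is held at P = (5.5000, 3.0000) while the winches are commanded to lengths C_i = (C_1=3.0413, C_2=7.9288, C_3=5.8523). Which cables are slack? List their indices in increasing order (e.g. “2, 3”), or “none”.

cable 1: √((0.5000)²+(-3.0000)²)=3.0414, C_1=3.0413: taut
cable 2: √((6.5000)²+(-0.5000)²)=6.5192, C_2=7.9288: slack
cable 3: √((-5.5000)²+(2.0000)²)=5.8523, C_3=5.8523: taut

2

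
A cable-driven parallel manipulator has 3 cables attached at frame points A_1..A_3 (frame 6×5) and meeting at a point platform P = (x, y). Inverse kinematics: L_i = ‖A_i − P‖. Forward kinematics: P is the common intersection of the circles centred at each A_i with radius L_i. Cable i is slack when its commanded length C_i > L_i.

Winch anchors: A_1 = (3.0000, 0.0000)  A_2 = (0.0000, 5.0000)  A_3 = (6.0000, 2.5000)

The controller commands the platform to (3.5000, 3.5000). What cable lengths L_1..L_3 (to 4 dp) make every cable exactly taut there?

L_1 = √((3.0000−3.5000)² + (0.0000−3.5000)²) = 3.5355
L_2 = √((0.0000−3.5000)² + (5.0000−3.5000)²) = 3.8079
L_3 = √((6.0000−3.5000)² + (2.5000−3.5000)²) = 2.6926

(3.5355, 3.8079, 2.6926)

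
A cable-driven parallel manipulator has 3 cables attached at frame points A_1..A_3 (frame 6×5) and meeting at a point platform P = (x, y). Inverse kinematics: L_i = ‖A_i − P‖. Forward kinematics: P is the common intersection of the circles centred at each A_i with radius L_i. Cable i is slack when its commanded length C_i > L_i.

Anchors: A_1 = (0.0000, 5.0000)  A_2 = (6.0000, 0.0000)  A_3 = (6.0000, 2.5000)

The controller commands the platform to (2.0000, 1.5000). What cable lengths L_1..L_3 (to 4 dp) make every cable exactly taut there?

(4.0311, 4.2720, 4.1231)

cable 1: Δx=-2.0000, Δy=3.5000; L_1 = √(Δx²+Δy²) = 4.0311
cable 2: Δx=4.0000, Δy=-1.5000; L_2 = √(Δx²+Δy²) = 4.2720
cable 3: Δx=4.0000, Δy=1.0000; L_3 = √(Δx²+Δy²) = 4.1231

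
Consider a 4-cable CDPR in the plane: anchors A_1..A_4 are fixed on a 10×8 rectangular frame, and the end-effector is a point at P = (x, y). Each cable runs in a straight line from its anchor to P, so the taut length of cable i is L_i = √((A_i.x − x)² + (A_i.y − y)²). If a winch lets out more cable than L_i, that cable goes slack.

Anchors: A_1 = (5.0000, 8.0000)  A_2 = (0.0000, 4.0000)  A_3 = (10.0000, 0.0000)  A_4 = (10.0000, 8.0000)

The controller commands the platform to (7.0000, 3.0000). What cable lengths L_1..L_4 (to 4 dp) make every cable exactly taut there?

(5.3852, 7.0711, 4.2426, 5.8310)

L_1: Δ = A_1−P = (-2.0000, 5.0000) → ‖Δ‖ = √29.0000 = 5.3852
L_2: Δ = A_2−P = (-7.0000, 1.0000) → ‖Δ‖ = √50.0000 = 7.0711
L_3: Δ = A_3−P = (3.0000, -3.0000) → ‖Δ‖ = √18.0000 = 4.2426
L_4: Δ = A_4−P = (3.0000, 5.0000) → ‖Δ‖ = √34.0000 = 5.8310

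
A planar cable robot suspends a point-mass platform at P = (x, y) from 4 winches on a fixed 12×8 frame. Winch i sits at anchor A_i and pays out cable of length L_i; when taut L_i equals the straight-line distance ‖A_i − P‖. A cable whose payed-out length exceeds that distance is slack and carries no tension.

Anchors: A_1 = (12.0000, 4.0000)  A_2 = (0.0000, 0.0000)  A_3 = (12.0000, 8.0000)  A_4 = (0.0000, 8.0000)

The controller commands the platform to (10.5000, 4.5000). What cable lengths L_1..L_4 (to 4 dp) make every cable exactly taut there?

(1.5811, 11.4237, 3.8079, 11.0680)

cable 1: Δx=1.5000, Δy=-0.5000; L_1 = √(Δx²+Δy²) = 1.5811
cable 2: Δx=-10.5000, Δy=-4.5000; L_2 = √(Δx²+Δy²) = 11.4237
cable 3: Δx=1.5000, Δy=3.5000; L_3 = √(Δx²+Δy²) = 3.8079
cable 4: Δx=-10.5000, Δy=3.5000; L_4 = √(Δx²+Δy²) = 11.0680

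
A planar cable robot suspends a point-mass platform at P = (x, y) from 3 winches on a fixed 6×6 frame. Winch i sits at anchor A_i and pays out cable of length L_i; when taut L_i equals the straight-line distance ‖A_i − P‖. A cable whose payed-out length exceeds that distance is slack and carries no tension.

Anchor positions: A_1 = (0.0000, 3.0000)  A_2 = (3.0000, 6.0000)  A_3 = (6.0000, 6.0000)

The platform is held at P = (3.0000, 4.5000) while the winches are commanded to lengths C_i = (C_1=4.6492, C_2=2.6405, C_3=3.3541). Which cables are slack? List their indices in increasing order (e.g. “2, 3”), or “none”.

1, 2

i=1: geometric 3.3541 vs commanded 4.6492 ⇒ slack
i=2: geometric 1.5000 vs commanded 2.6405 ⇒ slack
i=3: geometric 3.3541 vs commanded 3.3541 ⇒ taut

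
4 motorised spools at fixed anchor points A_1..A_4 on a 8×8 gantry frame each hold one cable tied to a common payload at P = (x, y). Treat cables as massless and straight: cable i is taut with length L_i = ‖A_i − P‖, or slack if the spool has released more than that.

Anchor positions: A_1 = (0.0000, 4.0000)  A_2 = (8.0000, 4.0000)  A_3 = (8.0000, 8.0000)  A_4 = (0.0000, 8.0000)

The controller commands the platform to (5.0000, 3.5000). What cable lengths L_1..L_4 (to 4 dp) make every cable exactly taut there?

cable 1: Δx=-5.0000, Δy=0.5000; L_1 = √(Δx²+Δy²) = 5.0249
cable 2: Δx=3.0000, Δy=0.5000; L_2 = √(Δx²+Δy²) = 3.0414
cable 3: Δx=3.0000, Δy=4.5000; L_3 = √(Δx²+Δy²) = 5.4083
cable 4: Δx=-5.0000, Δy=4.5000; L_4 = √(Δx²+Δy²) = 6.7268

(5.0249, 3.0414, 5.4083, 6.7268)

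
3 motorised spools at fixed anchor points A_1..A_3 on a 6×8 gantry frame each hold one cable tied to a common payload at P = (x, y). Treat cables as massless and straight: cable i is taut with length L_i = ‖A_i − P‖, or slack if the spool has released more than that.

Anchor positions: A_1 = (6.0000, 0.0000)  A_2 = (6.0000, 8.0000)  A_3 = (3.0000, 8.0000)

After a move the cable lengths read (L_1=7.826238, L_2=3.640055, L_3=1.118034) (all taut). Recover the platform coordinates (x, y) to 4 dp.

circle eqns → linear via eq_j − eq_1; set c_j = A_j·A_j − L_j²
c_1 = 36.0000+0.0000−61.2500 = -25.2500
0.0000·x − 16.0000·y = c_1−c_2 = -112.0000
6.0000·x − 16.0000·y = c_1−c_3 = -97.0000
solve first two rows → x=2.5000, y=7.0000

(2.5000, 7.0000)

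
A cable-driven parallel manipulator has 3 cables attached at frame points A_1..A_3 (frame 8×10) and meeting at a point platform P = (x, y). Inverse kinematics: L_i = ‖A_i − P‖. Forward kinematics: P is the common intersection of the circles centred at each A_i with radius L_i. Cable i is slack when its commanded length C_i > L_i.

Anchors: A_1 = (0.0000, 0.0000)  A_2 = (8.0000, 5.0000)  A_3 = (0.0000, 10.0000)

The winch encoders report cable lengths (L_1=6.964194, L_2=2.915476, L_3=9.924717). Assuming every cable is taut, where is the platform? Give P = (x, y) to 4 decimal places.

(6.5000, 2.5000)

expand ‖A_i−P‖²=L_i² and subtract eq 1 (c_i ≔ ‖A_i‖²−L_i²)
c_1 = 0.0000+0.0000−48.5000 = -48.5000
eq1−eq2 → [-16.0000  -10.0000]·P = -129.0000
eq1−eq3 → [0.0000  -20.0000]·P = -50.0000
2×2 solve → P = (6.5000, 2.5000)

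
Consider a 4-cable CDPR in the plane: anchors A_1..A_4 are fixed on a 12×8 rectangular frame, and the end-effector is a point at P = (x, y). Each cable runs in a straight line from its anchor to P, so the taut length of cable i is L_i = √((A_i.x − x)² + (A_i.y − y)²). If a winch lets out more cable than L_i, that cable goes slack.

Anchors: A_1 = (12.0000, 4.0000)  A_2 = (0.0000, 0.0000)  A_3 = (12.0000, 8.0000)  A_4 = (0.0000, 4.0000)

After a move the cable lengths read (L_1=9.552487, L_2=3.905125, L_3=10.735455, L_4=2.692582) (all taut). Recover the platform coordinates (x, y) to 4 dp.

each cable: (A_i−P)·(A_i−P) = L_i²; let q_i = ‖A_i‖²−L_i²
q_1 = 144.0000+16.0000−91.2500 = 68.7500
row 1: 24.0000x + 8.0000y = 84.0000  (q_2=-15.2500)
row 2: 0.0000x − 8.0000y = -24.0000  (q_3=92.7500)
row 3: 24.0000x + 0.0000y = 60.0000  (q_4=8.7500)
Cramer on rows 1–2 → x = 2.5000, y = 3.0000
check cable 4: ‖A_4−P‖² = 7.2500 ≈ L_4² = 7.2500 ✓

(2.5000, 3.0000)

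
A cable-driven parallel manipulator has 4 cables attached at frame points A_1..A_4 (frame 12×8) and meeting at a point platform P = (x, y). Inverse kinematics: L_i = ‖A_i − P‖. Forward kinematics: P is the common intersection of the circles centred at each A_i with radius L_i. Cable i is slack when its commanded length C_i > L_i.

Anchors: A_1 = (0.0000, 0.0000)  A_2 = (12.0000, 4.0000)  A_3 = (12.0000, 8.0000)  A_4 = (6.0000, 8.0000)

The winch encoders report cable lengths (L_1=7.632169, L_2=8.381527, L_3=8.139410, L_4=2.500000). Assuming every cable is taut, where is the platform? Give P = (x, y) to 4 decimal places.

(4.0000, 6.5000)

each cable: (A_i−P)·(A_i−P) = L_i²; let c_i = ‖A_i‖²−L_i²
c_1 = 0.0000+0.0000−58.2500 = -58.2500
row 1: -24.0000x − 8.0000y = -148.0000  (c_2=89.7500)
row 2: -24.0000x − 16.0000y = -200.0000  (c_3=141.7500)
row 3: -12.0000x − 16.0000y = -152.0000  (c_4=93.7500)
Cramer on rows 1–2 → x = 4.0000, y = 6.5000
check cable 4: ‖A_4−P‖² = 6.2500 ≈ L_4² = 6.2500 ✓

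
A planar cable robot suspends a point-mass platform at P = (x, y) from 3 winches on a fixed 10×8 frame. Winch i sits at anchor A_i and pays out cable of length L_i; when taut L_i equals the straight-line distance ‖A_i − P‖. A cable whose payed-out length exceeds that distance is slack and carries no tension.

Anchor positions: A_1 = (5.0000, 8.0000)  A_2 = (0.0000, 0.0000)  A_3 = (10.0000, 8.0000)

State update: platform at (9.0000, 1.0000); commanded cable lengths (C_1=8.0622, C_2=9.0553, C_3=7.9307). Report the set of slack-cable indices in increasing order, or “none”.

3

cable 1: √((-4.0000)²+(7.0000)²)=8.0623, C_1=8.0622: taut
cable 2: √((-9.0000)²+(-1.0000)²)=9.0554, C_2=9.0553: taut
cable 3: √((1.0000)²+(7.0000)²)=7.0711, C_3=7.9307: slack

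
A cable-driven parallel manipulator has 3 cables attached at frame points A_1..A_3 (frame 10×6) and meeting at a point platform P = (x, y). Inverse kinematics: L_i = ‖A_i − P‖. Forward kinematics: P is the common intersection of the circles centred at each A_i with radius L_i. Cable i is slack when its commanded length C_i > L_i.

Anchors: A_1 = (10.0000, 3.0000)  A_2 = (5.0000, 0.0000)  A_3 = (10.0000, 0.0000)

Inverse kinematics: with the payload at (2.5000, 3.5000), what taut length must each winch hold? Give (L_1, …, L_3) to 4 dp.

cable 1: Δx=7.5000, Δy=-0.5000; L_1 = √(Δx²+Δy²) = 7.5166
cable 2: Δx=2.5000, Δy=-3.5000; L_2 = √(Δx²+Δy²) = 4.3012
cable 3: Δx=7.5000, Δy=-3.5000; L_3 = √(Δx²+Δy²) = 8.2765

(7.5166, 4.3012, 8.2765)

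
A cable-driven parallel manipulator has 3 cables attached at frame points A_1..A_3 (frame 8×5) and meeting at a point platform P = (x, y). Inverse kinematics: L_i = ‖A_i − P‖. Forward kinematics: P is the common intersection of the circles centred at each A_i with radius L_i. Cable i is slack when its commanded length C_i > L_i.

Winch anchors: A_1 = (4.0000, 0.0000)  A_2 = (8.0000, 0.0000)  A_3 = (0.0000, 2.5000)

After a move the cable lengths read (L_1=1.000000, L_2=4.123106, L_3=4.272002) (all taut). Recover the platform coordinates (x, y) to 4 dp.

(4.0000, 1.0000)

expand ‖A_i−P‖²=L_i² and subtract eq 1 (q_i ≔ ‖A_i‖²−L_i²)
q_1 = 16.0000+0.0000−1.0000 = 15.0000
eq1−eq2 → [-8.0000  0.0000]·P = -32.0000
eq1−eq3 → [8.0000  -5.0000]·P = 27.0000
2×2 solve → P = (4.0000, 1.0000)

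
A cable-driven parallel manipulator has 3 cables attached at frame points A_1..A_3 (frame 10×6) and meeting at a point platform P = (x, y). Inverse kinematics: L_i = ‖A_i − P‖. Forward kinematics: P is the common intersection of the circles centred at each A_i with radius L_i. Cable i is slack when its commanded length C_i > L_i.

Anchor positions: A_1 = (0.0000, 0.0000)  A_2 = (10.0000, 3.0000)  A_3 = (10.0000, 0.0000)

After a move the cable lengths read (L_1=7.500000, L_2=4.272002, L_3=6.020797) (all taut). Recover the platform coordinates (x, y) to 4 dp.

(6.0000, 4.5000)

expand ‖A_i−P‖²=L_i² and subtract eq 1 (k_i ≔ ‖A_i‖²−L_i²)
k_1 = 0.0000+0.0000−56.2500 = -56.2500
eq1−eq2 → [-20.0000  -6.0000]·P = -147.0000
eq1−eq3 → [-20.0000  0.0000]·P = -120.0000
2×2 solve → P = (6.0000, 4.5000)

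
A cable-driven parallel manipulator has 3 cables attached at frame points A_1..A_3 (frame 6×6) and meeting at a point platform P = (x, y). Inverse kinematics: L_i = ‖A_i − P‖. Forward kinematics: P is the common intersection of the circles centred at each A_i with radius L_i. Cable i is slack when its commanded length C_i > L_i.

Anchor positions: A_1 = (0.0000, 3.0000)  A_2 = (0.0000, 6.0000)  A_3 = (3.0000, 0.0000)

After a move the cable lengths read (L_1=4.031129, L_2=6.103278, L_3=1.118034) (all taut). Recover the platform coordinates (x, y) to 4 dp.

expand ‖A_i−P‖²=L_i² and subtract eq 1 (q_i ≔ ‖A_i‖²−L_i²)
q_1 = 0.0000+9.0000−16.2500 = -7.2500
eq1−eq2 → [0.0000  -6.0000]·P = -6.0000
eq1−eq3 → [-6.0000  6.0000]·P = -15.0000
2×2 solve → P = (3.5000, 1.0000)

(3.5000, 1.0000)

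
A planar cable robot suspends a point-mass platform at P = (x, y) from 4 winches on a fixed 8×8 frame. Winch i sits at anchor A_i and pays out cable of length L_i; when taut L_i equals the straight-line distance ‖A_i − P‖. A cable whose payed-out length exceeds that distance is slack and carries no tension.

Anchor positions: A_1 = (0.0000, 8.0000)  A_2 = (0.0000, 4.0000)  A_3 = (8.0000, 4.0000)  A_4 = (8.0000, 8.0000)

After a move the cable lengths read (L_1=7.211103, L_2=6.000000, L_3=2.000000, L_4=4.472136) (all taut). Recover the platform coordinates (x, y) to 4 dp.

(6.0000, 4.0000)

each cable: (A_i−P)·(A_i−P) = L_i²; let q_i = ‖A_i‖²−L_i²
q_1 = 0.0000+64.0000−52.0000 = 12.0000
row 1: 0.0000x + 8.0000y = 32.0000  (q_2=-20.0000)
row 2: -16.0000x + 8.0000y = -64.0000  (q_3=76.0000)
row 3: -16.0000x + 0.0000y = -96.0000  (q_4=108.0000)
Cramer on rows 1–2 → x = 6.0000, y = 4.0000
check cable 4: ‖A_4−P‖² = 20.0000 ≈ L_4² = 20.0000 ✓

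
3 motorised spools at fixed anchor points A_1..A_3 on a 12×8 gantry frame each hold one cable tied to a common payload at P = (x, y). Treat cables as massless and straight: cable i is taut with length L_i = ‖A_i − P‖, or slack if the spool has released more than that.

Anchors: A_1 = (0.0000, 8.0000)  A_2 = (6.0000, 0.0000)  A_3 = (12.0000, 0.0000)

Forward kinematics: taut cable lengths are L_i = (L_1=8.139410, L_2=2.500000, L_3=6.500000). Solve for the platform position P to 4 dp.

(6.0000, 2.5000)

circle eqns → linear via eq_j − eq_1; set q_j = A_j·A_j − L_j²
q_1 = 0.0000+64.0000−66.2500 = -2.2500
-12.0000·x + 16.0000·y = q_1−q_2 = -32.0000
-24.0000·x + 16.0000·y = q_1−q_3 = -104.0000
solve first two rows → x=6.0000, y=2.5000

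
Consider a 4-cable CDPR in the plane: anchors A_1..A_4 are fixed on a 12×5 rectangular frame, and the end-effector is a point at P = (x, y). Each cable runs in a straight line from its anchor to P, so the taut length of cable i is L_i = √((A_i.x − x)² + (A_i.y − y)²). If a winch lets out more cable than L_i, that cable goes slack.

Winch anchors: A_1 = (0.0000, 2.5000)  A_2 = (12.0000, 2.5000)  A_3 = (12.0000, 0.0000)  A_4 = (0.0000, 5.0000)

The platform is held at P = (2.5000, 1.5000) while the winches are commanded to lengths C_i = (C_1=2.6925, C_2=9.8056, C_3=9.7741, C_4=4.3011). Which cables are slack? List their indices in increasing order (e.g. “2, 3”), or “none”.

2, 3

cable 1: L_1 = ‖A_1−P‖ = 2.6926;  C_1 = 2.6925 → taut
cable 2: L_2 = ‖A_2−P‖ = 9.5525;  C_2 = 9.8056 → slack
cable 3: L_3 = ‖A_3−P‖ = 9.6177;  C_3 = 9.7741 → slack
cable 4: L_4 = ‖A_4−P‖ = 4.3012;  C_4 = 4.3011 → taut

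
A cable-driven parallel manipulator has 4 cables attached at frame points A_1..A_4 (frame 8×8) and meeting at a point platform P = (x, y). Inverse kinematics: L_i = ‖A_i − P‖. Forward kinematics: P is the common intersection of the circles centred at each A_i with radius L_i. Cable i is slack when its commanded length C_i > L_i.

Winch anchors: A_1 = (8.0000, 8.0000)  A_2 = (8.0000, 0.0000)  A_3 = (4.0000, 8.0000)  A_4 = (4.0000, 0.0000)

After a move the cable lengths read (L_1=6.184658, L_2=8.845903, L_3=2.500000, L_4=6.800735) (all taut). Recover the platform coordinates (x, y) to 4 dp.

(2.0000, 6.5000)

each cable: (A_i−P)·(A_i−P) = L_i²; let k_i = ‖A_i‖²−L_i²
k_1 = 64.0000+64.0000−38.2500 = 89.7500
row 1: 0.0000x + 16.0000y = 104.0000  (k_2=-14.2500)
row 2: 8.0000x + 0.0000y = 16.0000  (k_3=73.7500)
row 3: 8.0000x + 16.0000y = 120.0000  (k_4=-30.2500)
Cramer on rows 1–2 → x = 2.0000, y = 6.5000
check cable 4: ‖A_4−P‖² = 46.2500 ≈ L_4² = 46.2500 ✓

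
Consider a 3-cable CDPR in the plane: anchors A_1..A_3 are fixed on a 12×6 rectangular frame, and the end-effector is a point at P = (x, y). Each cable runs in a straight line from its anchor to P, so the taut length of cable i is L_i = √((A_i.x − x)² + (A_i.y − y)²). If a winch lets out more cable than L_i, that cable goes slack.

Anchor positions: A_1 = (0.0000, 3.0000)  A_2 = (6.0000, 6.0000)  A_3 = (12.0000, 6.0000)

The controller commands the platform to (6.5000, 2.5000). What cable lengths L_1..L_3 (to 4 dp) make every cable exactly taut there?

L_1 = √((0.0000−6.5000)² + (3.0000−2.5000)²) = 6.5192
L_2 = √((6.0000−6.5000)² + (6.0000−2.5000)²) = 3.5355
L_3 = √((12.0000−6.5000)² + (6.0000−2.5000)²) = 6.5192

(6.5192, 3.5355, 6.5192)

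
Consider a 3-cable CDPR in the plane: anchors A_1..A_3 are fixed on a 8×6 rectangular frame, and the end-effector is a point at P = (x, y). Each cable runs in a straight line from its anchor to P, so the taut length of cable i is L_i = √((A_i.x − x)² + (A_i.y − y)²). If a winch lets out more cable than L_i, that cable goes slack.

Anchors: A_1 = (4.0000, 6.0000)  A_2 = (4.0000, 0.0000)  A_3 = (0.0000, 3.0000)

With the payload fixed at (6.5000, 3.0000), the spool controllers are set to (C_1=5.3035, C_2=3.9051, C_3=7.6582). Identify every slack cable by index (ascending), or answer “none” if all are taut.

1, 3

i=1: geometric 3.9051 vs commanded 5.3035 ⇒ slack
i=2: geometric 3.9051 vs commanded 3.9051 ⇒ taut
i=3: geometric 6.5000 vs commanded 7.6582 ⇒ slack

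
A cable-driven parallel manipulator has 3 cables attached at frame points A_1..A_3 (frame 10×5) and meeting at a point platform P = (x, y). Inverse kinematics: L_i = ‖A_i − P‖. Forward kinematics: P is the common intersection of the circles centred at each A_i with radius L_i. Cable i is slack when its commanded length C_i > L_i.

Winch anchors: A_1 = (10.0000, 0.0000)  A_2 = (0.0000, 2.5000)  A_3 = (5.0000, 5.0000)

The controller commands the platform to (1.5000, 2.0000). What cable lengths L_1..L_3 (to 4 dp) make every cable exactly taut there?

(8.7321, 1.5811, 4.6098)

cable 1: Δx=8.5000, Δy=-2.0000; L_1 = √(Δx²+Δy²) = 8.7321
cable 2: Δx=-1.5000, Δy=0.5000; L_2 = √(Δx²+Δy²) = 1.5811
cable 3: Δx=3.5000, Δy=3.0000; L_3 = √(Δx²+Δy²) = 4.6098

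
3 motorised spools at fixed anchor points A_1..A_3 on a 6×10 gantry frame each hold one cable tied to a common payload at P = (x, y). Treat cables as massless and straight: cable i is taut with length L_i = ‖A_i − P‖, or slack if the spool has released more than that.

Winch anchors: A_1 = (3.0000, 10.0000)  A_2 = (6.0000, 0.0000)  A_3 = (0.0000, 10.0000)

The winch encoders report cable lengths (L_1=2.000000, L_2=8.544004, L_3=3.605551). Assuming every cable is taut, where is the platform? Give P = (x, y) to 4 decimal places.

each cable: (A_i−P)·(A_i−P) = L_i²; let q_i = ‖A_i‖²−L_i²
q_1 = 9.0000+100.0000−4.0000 = 105.0000
row 1: -6.0000x + 20.0000y = 142.0000  (q_2=-37.0000)
row 2: 6.0000x + 0.0000y = 18.0000  (q_3=87.0000)
Cramer on rows 1–2 → x = 3.0000, y = 8.0000

(3.0000, 8.0000)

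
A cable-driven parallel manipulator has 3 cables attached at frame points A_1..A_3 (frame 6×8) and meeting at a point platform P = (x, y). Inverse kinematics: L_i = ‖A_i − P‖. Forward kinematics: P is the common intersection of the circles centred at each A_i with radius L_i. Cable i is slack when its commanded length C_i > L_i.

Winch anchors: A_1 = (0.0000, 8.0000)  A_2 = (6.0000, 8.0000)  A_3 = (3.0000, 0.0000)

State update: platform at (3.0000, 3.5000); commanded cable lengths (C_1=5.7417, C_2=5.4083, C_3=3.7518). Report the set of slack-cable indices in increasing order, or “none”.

i=1: geometric 5.4083 vs commanded 5.7417 ⇒ slack
i=2: geometric 5.4083 vs commanded 5.4083 ⇒ taut
i=3: geometric 3.5000 vs commanded 3.7518 ⇒ slack

1, 3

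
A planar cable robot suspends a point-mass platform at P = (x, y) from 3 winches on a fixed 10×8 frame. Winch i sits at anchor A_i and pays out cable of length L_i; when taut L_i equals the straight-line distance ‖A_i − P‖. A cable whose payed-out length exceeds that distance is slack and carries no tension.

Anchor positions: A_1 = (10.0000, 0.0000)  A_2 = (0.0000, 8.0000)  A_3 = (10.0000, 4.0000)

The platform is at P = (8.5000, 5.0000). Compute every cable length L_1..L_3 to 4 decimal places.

(5.2202, 9.0139, 1.8028)

L_1: Δ = A_1−P = (1.5000, -5.0000) → ‖Δ‖ = √27.2500 = 5.2202
L_2: Δ = A_2−P = (-8.5000, 3.0000) → ‖Δ‖ = √81.2500 = 9.0139
L_3: Δ = A_3−P = (1.5000, -1.0000) → ‖Δ‖ = √3.2500 = 1.8028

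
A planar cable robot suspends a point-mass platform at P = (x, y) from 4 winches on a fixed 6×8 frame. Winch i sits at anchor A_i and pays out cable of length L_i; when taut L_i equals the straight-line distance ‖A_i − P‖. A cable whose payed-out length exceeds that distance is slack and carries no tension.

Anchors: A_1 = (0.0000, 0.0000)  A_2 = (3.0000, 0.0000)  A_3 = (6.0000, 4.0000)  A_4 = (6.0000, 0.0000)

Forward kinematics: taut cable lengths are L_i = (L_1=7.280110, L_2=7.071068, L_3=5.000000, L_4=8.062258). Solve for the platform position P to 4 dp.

(2.0000, 7.0000)

expand ‖A_i−P‖²=L_i² and subtract eq 1 (k_i ≔ ‖A_i‖²−L_i²)
k_1 = 0.0000+0.0000−53.0000 = -53.0000
eq1−eq2 → [-6.0000  0.0000]·P = -12.0000
eq1−eq3 → [-12.0000  -8.0000]·P = -80.0000
eq1−eq4 → [-12.0000  0.0000]·P = -24.0000
2×2 solve → P = (2.0000, 7.0000)
check cable 4: ‖A_4−P‖² = 65.0000 ≈ L_4² = 65.0000 ✓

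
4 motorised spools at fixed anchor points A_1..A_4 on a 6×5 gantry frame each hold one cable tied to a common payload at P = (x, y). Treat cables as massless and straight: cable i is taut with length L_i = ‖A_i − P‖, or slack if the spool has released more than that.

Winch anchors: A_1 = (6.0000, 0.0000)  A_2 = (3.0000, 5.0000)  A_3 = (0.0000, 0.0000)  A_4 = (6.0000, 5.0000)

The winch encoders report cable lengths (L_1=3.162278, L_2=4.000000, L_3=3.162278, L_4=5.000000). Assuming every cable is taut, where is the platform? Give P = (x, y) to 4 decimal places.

circle eqns → linear via eq_j − eq_1; set q_j = A_j·A_j − L_j²
q_1 = 36.0000+0.0000−10.0000 = 26.0000
6.0000·x − 10.0000·y = q_1−q_2 = 8.0000
12.0000·x + 0.0000·y = q_1−q_3 = 36.0000
0.0000·x − 10.0000·y = q_1−q_4 = -10.0000
solve first two rows → x=3.0000, y=1.0000
check cable 4: ‖A_4−P‖² = 25.0000 ≈ L_4² = 25.0000 ✓

(3.0000, 1.0000)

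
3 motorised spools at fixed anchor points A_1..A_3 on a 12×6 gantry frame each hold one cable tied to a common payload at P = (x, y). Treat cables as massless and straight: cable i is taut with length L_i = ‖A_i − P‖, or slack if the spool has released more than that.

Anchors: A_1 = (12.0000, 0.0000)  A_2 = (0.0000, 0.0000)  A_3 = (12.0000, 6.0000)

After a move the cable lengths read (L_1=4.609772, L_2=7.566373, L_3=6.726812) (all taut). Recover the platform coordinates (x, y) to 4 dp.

each cable: (A_i−P)·(A_i−P) = L_i²; let k_i = ‖A_i‖²−L_i²
k_1 = 144.0000+0.0000−21.2500 = 122.7500
row 1: 24.0000x + 0.0000y = 180.0000  (k_2=-57.2500)
row 2: 0.0000x − 12.0000y = -12.0000  (k_3=134.7500)
Cramer on rows 1–2 → x = 7.5000, y = 1.0000

(7.5000, 1.0000)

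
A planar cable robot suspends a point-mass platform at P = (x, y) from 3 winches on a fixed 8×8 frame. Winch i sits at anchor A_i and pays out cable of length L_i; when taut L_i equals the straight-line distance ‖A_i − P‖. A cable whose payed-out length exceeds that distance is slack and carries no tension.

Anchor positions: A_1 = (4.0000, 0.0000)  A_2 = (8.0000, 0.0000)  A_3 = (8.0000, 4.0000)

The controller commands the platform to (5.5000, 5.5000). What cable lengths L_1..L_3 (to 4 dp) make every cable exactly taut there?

(5.7009, 6.0415, 2.9155)

L_1: Δ = A_1−P = (-1.5000, -5.5000) → ‖Δ‖ = √32.5000 = 5.7009
L_2: Δ = A_2−P = (2.5000, -5.5000) → ‖Δ‖ = √36.5000 = 6.0415
L_3: Δ = A_3−P = (2.5000, -1.5000) → ‖Δ‖ = √8.5000 = 2.9155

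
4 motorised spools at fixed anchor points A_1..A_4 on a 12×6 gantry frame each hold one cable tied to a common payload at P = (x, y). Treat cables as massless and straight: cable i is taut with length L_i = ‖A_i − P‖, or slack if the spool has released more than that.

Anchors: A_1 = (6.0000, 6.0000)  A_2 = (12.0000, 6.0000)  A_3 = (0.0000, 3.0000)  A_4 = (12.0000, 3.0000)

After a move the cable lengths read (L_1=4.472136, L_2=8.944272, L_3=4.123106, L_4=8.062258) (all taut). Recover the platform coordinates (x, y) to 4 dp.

(4.0000, 2.0000)

circle eqns → linear via eq_j − eq_1; set q_j = A_j·A_j − L_j²
q_1 = 36.0000+36.0000−20.0000 = 52.0000
-12.0000·x + 0.0000·y = q_1−q_2 = -48.0000
12.0000·x + 6.0000·y = q_1−q_3 = 60.0000
-12.0000·x + 6.0000·y = q_1−q_4 = -36.0000
solve first two rows → x=4.0000, y=2.0000
check cable 4: ‖A_4−P‖² = 65.0000 ≈ L_4² = 65.0000 ✓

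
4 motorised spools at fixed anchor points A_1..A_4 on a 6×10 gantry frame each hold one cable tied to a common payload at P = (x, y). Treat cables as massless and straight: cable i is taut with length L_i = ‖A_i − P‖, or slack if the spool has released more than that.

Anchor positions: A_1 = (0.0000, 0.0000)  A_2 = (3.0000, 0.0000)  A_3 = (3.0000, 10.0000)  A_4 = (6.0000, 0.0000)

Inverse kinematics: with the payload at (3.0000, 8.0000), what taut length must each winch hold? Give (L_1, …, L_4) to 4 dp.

L_1 = √((0.0000−3.0000)² + (0.0000−8.0000)²) = 8.5440
L_2 = √((3.0000−3.0000)² + (0.0000−8.0000)²) = 8.0000
L_3 = √((3.0000−3.0000)² + (10.0000−8.0000)²) = 2.0000
L_4 = √((6.0000−3.0000)² + (0.0000−8.0000)²) = 8.5440

(8.5440, 8.0000, 2.0000, 8.5440)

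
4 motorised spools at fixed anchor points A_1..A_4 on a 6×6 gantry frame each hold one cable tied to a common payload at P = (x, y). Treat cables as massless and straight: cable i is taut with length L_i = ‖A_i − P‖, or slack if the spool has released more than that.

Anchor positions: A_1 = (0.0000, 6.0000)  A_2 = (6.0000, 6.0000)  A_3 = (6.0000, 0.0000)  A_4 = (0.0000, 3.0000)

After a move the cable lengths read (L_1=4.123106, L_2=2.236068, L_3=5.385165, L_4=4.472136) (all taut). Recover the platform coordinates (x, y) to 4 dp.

expand ‖A_i−P‖²=L_i² and subtract eq 1 (k_i ≔ ‖A_i‖²−L_i²)
k_1 = 0.0000+36.0000−17.0000 = 19.0000
eq1−eq2 → [-12.0000  0.0000]·P = -48.0000
eq1−eq3 → [-12.0000  12.0000]·P = 12.0000
eq1−eq4 → [0.0000  6.0000]·P = 30.0000
2×2 solve → P = (4.0000, 5.0000)
check cable 4: ‖A_4−P‖² = 20.0000 ≈ L_4² = 20.0000 ✓

(4.0000, 5.0000)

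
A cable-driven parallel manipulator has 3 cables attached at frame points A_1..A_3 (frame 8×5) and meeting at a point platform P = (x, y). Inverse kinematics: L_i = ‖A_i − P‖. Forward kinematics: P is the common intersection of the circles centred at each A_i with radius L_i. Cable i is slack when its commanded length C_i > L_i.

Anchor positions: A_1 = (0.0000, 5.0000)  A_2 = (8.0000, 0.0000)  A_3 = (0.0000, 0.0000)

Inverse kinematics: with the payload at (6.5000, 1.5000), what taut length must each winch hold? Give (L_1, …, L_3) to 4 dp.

L_1 = √((0.0000−6.5000)² + (5.0000−1.5000)²) = 7.3824
L_2 = √((8.0000−6.5000)² + (0.0000−1.5000)²) = 2.1213
L_3 = √((0.0000−6.5000)² + (0.0000−1.5000)²) = 6.6708

(7.3824, 2.1213, 6.6708)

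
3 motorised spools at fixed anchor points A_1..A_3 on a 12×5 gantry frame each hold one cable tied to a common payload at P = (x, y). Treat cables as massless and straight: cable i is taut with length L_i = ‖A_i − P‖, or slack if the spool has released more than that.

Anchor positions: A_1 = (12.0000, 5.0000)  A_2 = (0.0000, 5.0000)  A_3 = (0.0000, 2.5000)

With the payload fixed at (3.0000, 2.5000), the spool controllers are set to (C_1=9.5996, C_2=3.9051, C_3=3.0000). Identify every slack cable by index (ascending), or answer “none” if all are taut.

1

cable 1: L_1 = ‖A_1−P‖ = 9.3408;  C_1 = 9.5996 → slack
cable 2: L_2 = ‖A_2−P‖ = 3.9051;  C_2 = 3.9051 → taut
cable 3: L_3 = ‖A_3−P‖ = 3.0000;  C_3 = 3.0000 → taut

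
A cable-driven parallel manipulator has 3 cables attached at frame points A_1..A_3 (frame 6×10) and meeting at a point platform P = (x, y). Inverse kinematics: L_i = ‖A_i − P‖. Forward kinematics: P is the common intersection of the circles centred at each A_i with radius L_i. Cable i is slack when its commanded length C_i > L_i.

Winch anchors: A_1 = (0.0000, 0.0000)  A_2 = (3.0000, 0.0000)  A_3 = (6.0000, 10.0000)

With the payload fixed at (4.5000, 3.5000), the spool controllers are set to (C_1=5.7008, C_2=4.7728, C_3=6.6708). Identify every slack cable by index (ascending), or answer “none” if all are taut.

cable 1: √((-4.5000)²+(-3.5000)²)=5.7009, C_1=5.7008: taut
cable 2: √((-1.5000)²+(-3.5000)²)=3.8079, C_2=4.7728: slack
cable 3: √((1.5000)²+(6.5000)²)=6.6708, C_3=6.6708: taut

2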